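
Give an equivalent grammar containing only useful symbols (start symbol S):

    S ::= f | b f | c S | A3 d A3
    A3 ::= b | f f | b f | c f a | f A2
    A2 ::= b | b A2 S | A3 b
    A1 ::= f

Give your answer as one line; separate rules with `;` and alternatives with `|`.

Generating nonterminals: {A1, A2, A3, S}.
Reachable from S after that: {A2, A3, S}.
Removed useless symbols: {A1} and every production mentioning them.

S ::= f | b f | c S | A3 d A3; A3 ::= b | f f | b f | c f a | f A2; A2 ::= b | b A2 S | A3 b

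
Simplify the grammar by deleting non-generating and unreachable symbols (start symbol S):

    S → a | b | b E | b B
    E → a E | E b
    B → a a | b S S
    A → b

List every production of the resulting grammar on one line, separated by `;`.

Generating nonterminals: {A, B, S}.
Reachable from S after that: {B, S}.
Removed useless symbols: {A, E} and every production mentioning them.

S → a | b | b B; B → a a | b S S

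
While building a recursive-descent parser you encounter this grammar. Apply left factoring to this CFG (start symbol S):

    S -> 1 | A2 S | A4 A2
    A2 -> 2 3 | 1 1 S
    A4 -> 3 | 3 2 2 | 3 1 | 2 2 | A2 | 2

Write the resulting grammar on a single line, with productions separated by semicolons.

S -> 1 | A2 S | A4 A2; A2 -> 2 3 | 1 1 S; A4 -> A2 | 3 A4' | 2 A4''; A4' -> ε | 2 2 | 1; A4'' -> 2 | ε

A4 has alternatives sharing prefix '3': factor to A4 → 3 A4' with A4' → ε | 2 2 | 1.
A4 has alternatives sharing prefix '2': factor to A4 → 2 A4'' with A4'' → 2 | ε.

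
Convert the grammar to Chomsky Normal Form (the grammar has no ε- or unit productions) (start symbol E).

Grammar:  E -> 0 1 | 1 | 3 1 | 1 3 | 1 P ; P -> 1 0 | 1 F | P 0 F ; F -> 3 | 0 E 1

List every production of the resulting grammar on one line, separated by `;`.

E -> X1 X2 | 1 | X3 X2 | X2 X3 | X2 P; P -> X2 X1 | X2 F | P Y1; F -> 3 | X1 Y2; X1 -> 0; X2 -> 1; X3 -> 3; Y1 -> X1 F; Y2 -> E X2

Introduce a nonterminal for each terminal appearing in a rule of length ≥ 2: X1 → 0, X2 → 1, X3 → 3.
Binarize each right-hand side of length ≥ 3 by chaining fresh nonterminals (Y1, Y2, …): affected rules were P → P X1 F; F → X1 E X2.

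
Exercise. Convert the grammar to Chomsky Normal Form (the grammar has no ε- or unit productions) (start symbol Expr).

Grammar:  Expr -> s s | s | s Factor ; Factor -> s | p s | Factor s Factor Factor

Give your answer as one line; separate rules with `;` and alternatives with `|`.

Introduce a nonterminal for each terminal appearing in a rule of length ≥ 2: X1 → s, X2 → p.
Binarize each right-hand side of length ≥ 3 by chaining fresh nonterminals (Y1, Y2, …): affected rules were Factor → Factor X1 Factor Factor.

Expr -> X1 X1 | s | X1 Factor; Factor -> s | X2 X1 | Factor Y1; X1 -> s; X2 -> p; Y1 -> X1 Y2; Y2 -> Factor Factor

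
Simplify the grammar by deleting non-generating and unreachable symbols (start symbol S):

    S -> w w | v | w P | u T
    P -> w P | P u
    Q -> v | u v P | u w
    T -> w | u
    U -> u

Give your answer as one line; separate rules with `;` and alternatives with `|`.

S -> w w | v | u T; T -> w | u

Generating nonterminals: {Q, S, T, U}.
Reachable from S after that: {S, T}.
Removed useless symbols: {P, Q, U} and every production mentioning them.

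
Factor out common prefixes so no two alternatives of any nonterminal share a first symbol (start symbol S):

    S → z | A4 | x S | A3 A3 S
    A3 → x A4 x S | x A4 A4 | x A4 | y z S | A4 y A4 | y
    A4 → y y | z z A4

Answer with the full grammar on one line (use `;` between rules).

A3 has alternatives sharing prefix 'x A4': factor to A3 → x A4 A3' with A3' → x S | A4 | ε.
A3 has alternatives sharing prefix 'y': factor to A3 → y A3'' with A3'' → z S | ε.

S → z | A4 | x S | A3 A3 S; A3 → A4 y A4 | x A4 A3' | y A3''; A4 → y y | z z A4; A3' → x S | A4 | ε; A3'' → z S | ε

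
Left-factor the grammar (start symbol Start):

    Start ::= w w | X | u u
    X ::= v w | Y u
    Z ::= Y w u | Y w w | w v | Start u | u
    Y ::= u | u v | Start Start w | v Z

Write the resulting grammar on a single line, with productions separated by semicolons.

Z has alternatives sharing prefix 'Y w': factor to Z → Y w Z1 with Z1 → u | w.
Y has alternatives sharing prefix 'u': factor to Y → u Y1 with Y1 → ε | v.

Start ::= w w | X | u u; X ::= v w | Y u; Z ::= w v | Start u | u | Y w Z1; Y ::= Start Start w | v Z | u Y1; Z1 ::= u | w; Y1 ::= epsilon | v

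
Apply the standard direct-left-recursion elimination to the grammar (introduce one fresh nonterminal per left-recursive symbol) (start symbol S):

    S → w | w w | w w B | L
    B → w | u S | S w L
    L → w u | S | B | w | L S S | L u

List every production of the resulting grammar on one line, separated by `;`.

Directly left-recursive nonterminal: L.
For L: α = {S S, u}, β = {w u, S, B, w}. Rewrite as L → β L' and L' → α L' | ε.

S → w | w w | w w B | L; B → w | u S | S w L; L → w u L' | S L' | B L' | w L'; L' → S S L' | u L' | epsilon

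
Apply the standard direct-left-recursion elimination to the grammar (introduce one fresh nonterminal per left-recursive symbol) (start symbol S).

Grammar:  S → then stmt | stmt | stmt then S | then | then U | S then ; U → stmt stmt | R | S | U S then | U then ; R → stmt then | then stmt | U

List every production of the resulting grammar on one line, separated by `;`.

Left recursion appears on S, U.
For S: α = {then}, β = {then stmt, stmt, stmt then S, then, then U}. Rewrite as S → β S' and S' → α S' | ε.
For U: α = {S then, then}, β = {stmt stmt, R, S}. Rewrite as U → β U' and U' → α U' | ε.

S → then stmt S' | stmt S' | stmt then S S' | then S' | then U S'; U → stmt stmt U' | R U' | S U'; R → stmt then | then stmt | U; S' → then S' | eps; U' → S then U' | then U' | eps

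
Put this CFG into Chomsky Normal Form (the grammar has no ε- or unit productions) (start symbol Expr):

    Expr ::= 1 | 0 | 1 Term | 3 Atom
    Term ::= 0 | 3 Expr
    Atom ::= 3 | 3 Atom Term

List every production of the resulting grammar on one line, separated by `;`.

Introduce a nonterminal for each terminal appearing in a rule of length ≥ 2: X1 → 1, X2 → 3.
Binarize each right-hand side of length ≥ 3 by chaining fresh nonterminals (Y1, Y2, …): affected rules were Atom → X2 Atom Term.

Expr ::= 1 | 0 | X1 Term | X2 Atom; Term ::= 0 | X2 Expr; Atom ::= 3 | X2 Y1; X1 ::= 1; X2 ::= 3; Y1 ::= Atom Term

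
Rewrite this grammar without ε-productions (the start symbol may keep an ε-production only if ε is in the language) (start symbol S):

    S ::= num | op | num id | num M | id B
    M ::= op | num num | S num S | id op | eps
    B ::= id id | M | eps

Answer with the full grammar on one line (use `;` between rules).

S ::= num | op | num id | num M | id B | id; M ::= op | num num | S num S | id op; B ::= id id | M

Nullable set = {B, M}.
ε ∉ L(G), so no ε-production is kept.
Add the nullable-subset variants: S → id B gives id B | id.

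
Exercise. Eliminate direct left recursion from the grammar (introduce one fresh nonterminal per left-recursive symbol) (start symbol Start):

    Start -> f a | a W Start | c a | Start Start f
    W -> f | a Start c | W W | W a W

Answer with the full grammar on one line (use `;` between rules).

Start, W are directly left-recursive.
For Start: α = {Start f}, β = {f a, a W Start, c a}. Rewrite as Start → β Start1 and Start1 → α Start1 | ε.
For W: α = {W, a W}, β = {f, a Start c}. Rewrite as W → β W1 and W1 → α W1 | ε.

Start -> f a Start1 | a W Start Start1 | c a Start1; W -> f W1 | a Start c W1; Start1 -> Start f Start1 | epsilon; W1 -> W W1 | a W W1 | epsilon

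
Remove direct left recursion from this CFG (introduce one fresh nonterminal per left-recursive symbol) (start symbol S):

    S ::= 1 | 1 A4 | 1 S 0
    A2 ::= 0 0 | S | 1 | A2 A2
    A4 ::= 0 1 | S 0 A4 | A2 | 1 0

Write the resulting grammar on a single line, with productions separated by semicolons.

S ::= 1 | 1 A4 | 1 S 0; A2 ::= 0 0 A2' | S A2' | 1 A2'; A4 ::= 0 1 | S 0 A4 | A2 | 1 0; A2' ::= A2 A2' | ε

Left recursion appears on A2.
For A2: α = {A2}, β = {0 0, S, 1}. Rewrite as A2 → β A2' and A2' → α A2' | ε.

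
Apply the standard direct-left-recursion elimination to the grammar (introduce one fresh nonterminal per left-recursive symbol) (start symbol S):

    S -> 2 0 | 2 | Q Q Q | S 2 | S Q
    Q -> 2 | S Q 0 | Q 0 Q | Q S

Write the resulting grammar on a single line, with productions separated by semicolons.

Directly left-recursive nonterminals: S, Q.
For S: α = {2, Q}, β = {2 0, 2, Q Q Q}. Rewrite as S → β S' and S' → α S' | ε.
For Q: α = {0 Q, S}, β = {2, S Q 0}. Rewrite as Q → β Q' and Q' → α Q' | ε.

S -> 2 0 S' | 2 S' | Q Q Q S'; Q -> 2 Q' | S Q 0 Q'; S' -> 2 S' | Q S' | ε; Q' -> 0 Q Q' | S Q' | ε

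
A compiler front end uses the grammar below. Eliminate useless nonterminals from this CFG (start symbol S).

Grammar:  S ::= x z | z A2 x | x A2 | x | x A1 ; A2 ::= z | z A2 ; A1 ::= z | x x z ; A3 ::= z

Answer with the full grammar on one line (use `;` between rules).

S ::= x z | z A2 x | x A2 | x | x A1; A2 ::= z | z A2; A1 ::= z | x x z

Generating nonterminals: {A1, A2, A3, S}.
Reachable from S after that: {A1, A2, S}.
Removed useless symbols: {A3} and every production mentioning them.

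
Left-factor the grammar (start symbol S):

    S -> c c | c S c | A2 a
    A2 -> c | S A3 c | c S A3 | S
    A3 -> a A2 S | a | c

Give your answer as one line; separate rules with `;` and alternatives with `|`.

S has alternatives sharing prefix 'c': factor to S → c S' with S' → c | S c.
A2 has alternatives sharing prefix 'c': factor to A2 → c A2' with A2' → ε | S A3.
A2 has alternatives sharing prefix 'S': factor to A2 → S A2'' with A2'' → A3 c | ε.
A3 has alternatives sharing prefix 'a': factor to A3 → a A3' with A3' → A2 S | ε.

S -> A2 a | c S'; A2 -> c A2' | S A2''; A3 -> c | a A3'; S' -> c | S c; A2' -> epsilon | S A3; A2'' -> A3 c | epsilon; A3' -> A2 S | epsilon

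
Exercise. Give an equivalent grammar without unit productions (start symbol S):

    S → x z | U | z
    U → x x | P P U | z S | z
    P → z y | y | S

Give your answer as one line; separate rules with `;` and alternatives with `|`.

S → x x | P P U | z S | z | x z; U → x x | P P U | z S | z; P → x x | P P U | z S | z | x z | z y | y

Unit pairs: P ⇒* {S, U}; S ⇒* {U}.
Replace each nonterminal's rules with the union of the non-unit rules of every nonterminal it unit-derives.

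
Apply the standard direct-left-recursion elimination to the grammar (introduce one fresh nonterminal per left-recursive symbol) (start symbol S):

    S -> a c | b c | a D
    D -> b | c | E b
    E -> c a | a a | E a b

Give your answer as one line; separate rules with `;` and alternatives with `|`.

S -> a c | b c | a D; D -> b | c | E b; E -> c a E' | a a E'; E' -> a b E' | eps

E is directly left-recursive.
For E: α = {a b}, β = {c a, a a}. Rewrite as E → β E' and E' → α E' | ε.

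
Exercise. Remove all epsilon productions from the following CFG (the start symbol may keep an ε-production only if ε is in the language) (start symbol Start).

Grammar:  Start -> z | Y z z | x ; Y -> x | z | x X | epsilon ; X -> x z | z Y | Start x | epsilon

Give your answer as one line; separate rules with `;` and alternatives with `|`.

Start -> z | Y z z | z z | x; Y -> x | z | x X; X -> x z | z Y | z | Start x

Nullable nonterminals: {X, Y}.
ε ∉ L(G), so no ε-production is kept.
For each production, add variants omitting each subset of nullable occurrences: Start → Y z z gives Y z z | z z. X → z Y gives z Y | z.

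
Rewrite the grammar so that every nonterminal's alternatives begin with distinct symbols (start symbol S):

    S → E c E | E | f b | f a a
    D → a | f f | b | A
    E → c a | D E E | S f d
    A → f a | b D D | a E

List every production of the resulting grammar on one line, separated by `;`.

S → E S' | f S''; D → a | f f | b | A; E → c a | D E E | S f d; A → f a | b D D | a E; S' → c E | ε; S'' → b | a a

S has alternatives sharing prefix 'E': factor to S → E S' with S' → c E | ε.
S has alternatives sharing prefix 'f': factor to S → f S'' with S'' → b | a a.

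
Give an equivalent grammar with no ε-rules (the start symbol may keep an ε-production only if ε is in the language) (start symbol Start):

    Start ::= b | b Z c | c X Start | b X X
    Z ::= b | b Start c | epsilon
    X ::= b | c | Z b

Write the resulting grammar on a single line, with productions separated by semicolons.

Start ::= b | b Z c | b c | c X Start | b X X; Z ::= b | b Start c; X ::= b | c | Z b

Nullable nonterminals: {Z}.
ε ∉ L(G), so no ε-production is kept.
For each production, add variants omitting each subset of nullable occurrences: Start → b Z c gives b Z c | b c.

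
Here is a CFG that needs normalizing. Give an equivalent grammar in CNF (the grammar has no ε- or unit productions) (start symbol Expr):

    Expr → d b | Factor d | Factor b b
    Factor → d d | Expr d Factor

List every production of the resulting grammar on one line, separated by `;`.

Introduce a nonterminal for each terminal appearing in a rule of length ≥ 2: X1 → d, X2 → b.
Binarize each right-hand side of length ≥ 3 by chaining fresh nonterminals (Y1, Y2, …): affected rules were Expr → Factor X2 X2; Factor → Expr X1 Factor.

Expr → X1 X2 | Factor X1 | Factor Y1; Factor → X1 X1 | Expr Y2; X1 → d; X2 → b; Y1 → X2 X2; Y2 → X1 Factor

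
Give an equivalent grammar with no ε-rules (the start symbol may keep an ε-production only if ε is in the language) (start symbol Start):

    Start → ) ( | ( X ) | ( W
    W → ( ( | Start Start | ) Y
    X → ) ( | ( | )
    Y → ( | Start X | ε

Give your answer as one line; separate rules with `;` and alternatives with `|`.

Nullable set = {Y}.
ε ∉ L(G), so no ε-production is kept.
Add the nullable-subset variants: W → ) Y gives ) Y | ).

Start → ) ( | ( X ) | ( W; W → ( ( | Start Start | ) Y | ); X → ) ( | ( | ); Y → ( | Start X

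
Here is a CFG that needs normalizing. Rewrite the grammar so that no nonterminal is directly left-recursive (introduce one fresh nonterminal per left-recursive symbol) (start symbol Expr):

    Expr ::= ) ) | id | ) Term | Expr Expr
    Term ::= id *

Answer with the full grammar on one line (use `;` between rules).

Expr ::= ) ) Expr1 | id Expr1 | ) Term Expr1; Term ::= id *; Expr1 ::= Expr Expr1 | ε

Left recursion appears on Expr.
For Expr: α = {Expr}, β = {) ), id, ) Term}. Rewrite as Expr → β Expr1 and Expr1 → α Expr1 | ε.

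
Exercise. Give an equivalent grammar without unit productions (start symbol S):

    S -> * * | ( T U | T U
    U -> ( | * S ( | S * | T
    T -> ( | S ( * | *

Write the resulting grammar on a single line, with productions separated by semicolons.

S -> * * | ( T U | T U; U -> ( | * S ( | S * | S ( * | *; T -> ( | S ( * | *

Unit pairs: U ⇒* {T}.
Replace each nonterminal's rules with the union of the non-unit rules of every nonterminal it unit-derives.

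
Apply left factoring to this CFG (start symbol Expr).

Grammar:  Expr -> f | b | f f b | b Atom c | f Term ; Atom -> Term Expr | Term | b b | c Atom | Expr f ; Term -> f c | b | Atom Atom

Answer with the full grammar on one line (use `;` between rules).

Expr has alternatives sharing prefix 'f': factor to Expr → f Expr1 with Expr1 → ε | f b | Term.
Expr has alternatives sharing prefix 'b': factor to Expr → b Expr2 with Expr2 → ε | Atom c.
Atom has alternatives sharing prefix 'Term': factor to Atom → Term Atom1 with Atom1 → Expr | ε.

Expr -> f Expr1 | b Expr2; Atom -> b b | c Atom | Expr f | Term Atom1; Term -> f c | b | Atom Atom; Expr1 -> epsilon | f b | Term; Expr2 -> epsilon | Atom c; Atom1 -> Expr | epsilon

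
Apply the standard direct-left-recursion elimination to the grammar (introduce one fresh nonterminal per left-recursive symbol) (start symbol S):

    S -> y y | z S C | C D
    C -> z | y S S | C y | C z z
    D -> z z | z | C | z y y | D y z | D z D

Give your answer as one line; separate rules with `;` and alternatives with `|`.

C, D are directly left-recursive.
For C: α = {y, z z}, β = {z, y S S}. Rewrite as C → β C' and C' → α C' | ε.
For D: α = {y z, z D}, β = {z z, z, C, z y y}. Rewrite as D → β D' and D' → α D' | ε.

S -> y y | z S C | C D; C -> z C' | y S S C'; D -> z z D' | z D' | C D' | z y y D'; C' -> y C' | z z C' | epsilon; D' -> y z D' | z D D' | epsilon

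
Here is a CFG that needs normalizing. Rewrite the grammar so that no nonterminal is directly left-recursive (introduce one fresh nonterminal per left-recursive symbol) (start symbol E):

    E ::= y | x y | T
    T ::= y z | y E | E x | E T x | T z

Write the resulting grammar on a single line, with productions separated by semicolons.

Left recursion appears on T.
For T: α = {z}, β = {y z, y E, E x, E T x}. Rewrite as T → β T' and T' → α T' | ε.

E ::= y | x y | T; T ::= y z T' | y E T' | E x T' | E T x T'; T' ::= z T' | epsilon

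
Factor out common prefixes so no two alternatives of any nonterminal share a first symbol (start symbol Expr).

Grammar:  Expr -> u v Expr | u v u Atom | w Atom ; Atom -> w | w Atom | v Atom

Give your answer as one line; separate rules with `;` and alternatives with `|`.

Expr has alternatives sharing prefix 'u v': factor to Expr → u v Expr1 with Expr1 → Expr | u Atom.
Atom has alternatives sharing prefix 'w': factor to Atom → w Atom1 with Atom1 → ε | Atom.

Expr -> w Atom | u v Expr1; Atom -> v Atom | w Atom1; Expr1 -> Expr | u Atom; Atom1 -> ε | Atom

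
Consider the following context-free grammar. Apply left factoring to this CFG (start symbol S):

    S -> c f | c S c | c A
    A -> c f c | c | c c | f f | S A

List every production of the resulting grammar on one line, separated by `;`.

S has alternatives sharing prefix 'c': factor to S → c S' with S' → f | S c | A.
A has alternatives sharing prefix 'c': factor to A → c A' with A' → f c | ε | c.

S -> c S'; A -> f f | S A | c A'; S' -> f | S c | A; A' -> f c | ε | c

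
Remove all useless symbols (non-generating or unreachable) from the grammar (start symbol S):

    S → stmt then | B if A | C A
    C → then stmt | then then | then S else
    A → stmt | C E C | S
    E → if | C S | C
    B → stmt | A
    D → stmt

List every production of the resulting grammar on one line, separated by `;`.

S → stmt then | B if A | C A; C → then stmt | then then | then S else; A → stmt | C E C | S; E → if | C S | C; B → stmt | A

Generating nonterminals: {A, B, C, D, E, S}.
Reachable from S after that: {A, B, C, E, S}.
Removed useless symbols: {D} and every production mentioning them.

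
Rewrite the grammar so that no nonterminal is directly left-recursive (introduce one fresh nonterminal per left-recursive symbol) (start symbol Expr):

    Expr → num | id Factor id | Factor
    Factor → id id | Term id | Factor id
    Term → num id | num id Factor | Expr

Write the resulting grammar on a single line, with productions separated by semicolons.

Left recursion appears on Factor.
For Factor: α = {id}, β = {id id, Term id}. Rewrite as Factor → β Factor1 and Factor1 → α Factor1 | ε.

Expr → num | id Factor id | Factor; Factor → id id Factor1 | Term id Factor1; Term → num id | num id Factor | Expr; Factor1 → id Factor1 | ε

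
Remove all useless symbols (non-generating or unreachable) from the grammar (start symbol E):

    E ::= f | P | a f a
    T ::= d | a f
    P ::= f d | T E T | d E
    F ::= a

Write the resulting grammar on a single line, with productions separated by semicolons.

E ::= f | P | a f a; T ::= d | a f; P ::= f d | T E T | d E

Generating nonterminals: {E, F, P, T}.
Reachable from E after that: {E, P, T}.
Removed useless symbols: {F} and every production mentioning them.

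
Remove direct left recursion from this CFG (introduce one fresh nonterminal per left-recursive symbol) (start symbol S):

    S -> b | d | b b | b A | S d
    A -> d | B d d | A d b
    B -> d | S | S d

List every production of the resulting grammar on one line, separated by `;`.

S -> b S' | d S' | b b S' | b A S'; A -> d A' | B d d A'; B -> d | S | S d; S' -> d S' | ε; A' -> d b A' | ε

Left recursion appears on S, A.
For S: α = {d}, β = {b, d, b b, b A}. Rewrite as S → β S' and S' → α S' | ε.
For A: α = {d b}, β = {d, B d d}. Rewrite as A → β A' and A' → α A' | ε.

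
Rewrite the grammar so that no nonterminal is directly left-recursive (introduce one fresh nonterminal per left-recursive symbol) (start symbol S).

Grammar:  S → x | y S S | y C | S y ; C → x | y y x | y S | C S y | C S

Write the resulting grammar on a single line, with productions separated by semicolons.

Directly left-recursive nonterminals: S, C.
For S: α = {y}, β = {x, y S S, y C}. Rewrite as S → β S' and S' → α S' | ε.
For C: α = {S y, S}, β = {x, y y x, y S}. Rewrite as C → β C' and C' → α C' | ε.

S → x S' | y S S S' | y C S'; C → x C' | y y x C' | y S C'; S' → y S' | ε; C' → S y C' | S C' | ε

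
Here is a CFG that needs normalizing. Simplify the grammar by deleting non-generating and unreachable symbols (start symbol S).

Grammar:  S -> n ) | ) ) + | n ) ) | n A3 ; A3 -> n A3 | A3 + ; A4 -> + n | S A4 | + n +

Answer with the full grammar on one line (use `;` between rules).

S -> n ) | ) ) + | n ) )

Generating nonterminals: {A4, S}.
Reachable from S after that: {S}.
Removed useless symbols: {A3, A4} and every production mentioning them.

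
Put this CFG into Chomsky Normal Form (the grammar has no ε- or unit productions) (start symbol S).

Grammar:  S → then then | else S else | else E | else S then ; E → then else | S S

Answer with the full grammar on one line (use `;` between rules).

Introduce a nonterminal for each terminal appearing in a rule of length ≥ 2: X1 → then, X2 → else.
Binarize each right-hand side of length ≥ 3 by chaining fresh nonterminals (Y1, Y2, …): affected rules were S → X2 S X2; S → X2 S X1.

S → X1 X1 | X2 Y1 | X2 E | X2 Y2; E → X1 X2 | S S; X1 → then; X2 → else; Y1 → S X2; Y2 → S X1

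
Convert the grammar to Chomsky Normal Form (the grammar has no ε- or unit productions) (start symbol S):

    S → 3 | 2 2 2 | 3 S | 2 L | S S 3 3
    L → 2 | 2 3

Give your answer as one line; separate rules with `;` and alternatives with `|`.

Introduce a nonterminal for each terminal appearing in a rule of length ≥ 2: X1 → 2, X2 → 3.
Binarize each right-hand side of length ≥ 3 by chaining fresh nonterminals (Y1, Y2, …): affected rules were S → X1 X1 X1; S → S S X2 X2.

S → 3 | X1 Y1 | X2 S | X1 L | S Y2; L → 2 | X1 X2; X1 → 2; X2 → 3; Y1 → X1 X1; Y2 → S Y3; Y3 → X2 X2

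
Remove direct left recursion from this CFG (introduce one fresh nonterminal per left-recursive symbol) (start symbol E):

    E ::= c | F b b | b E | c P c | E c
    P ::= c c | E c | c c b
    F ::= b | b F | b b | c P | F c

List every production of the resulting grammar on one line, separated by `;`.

Left recursion appears on E, F.
For E: α = {c}, β = {c, F b b, b E, c P c}. Rewrite as E → β E' and E' → α E' | ε.
For F: α = {c}, β = {b, b F, b b, c P}. Rewrite as F → β F' and F' → α F' | ε.

E ::= c E' | F b b E' | b E E' | c P c E'; P ::= c c | E c | c c b; F ::= b F' | b F F' | b b F' | c P F'; E' ::= c E' | ε; F' ::= c F' | ε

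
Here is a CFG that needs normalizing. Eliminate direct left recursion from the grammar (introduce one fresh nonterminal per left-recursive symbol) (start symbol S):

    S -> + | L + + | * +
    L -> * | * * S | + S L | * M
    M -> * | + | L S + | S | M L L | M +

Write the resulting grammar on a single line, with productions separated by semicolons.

Directly left-recursive nonterminal: M.
For M: α = {L L, +}, β = {*, +, L S +, S}. Rewrite as M → β M' and M' → α M' | ε.

S -> + | L + + | * +; L -> * | * * S | + S L | * M; M -> * M' | + M' | L S + M' | S M'; M' -> L L M' | + M' | ε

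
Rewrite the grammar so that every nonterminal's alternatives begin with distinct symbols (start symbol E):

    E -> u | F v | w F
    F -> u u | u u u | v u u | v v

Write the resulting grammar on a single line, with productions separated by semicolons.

E -> u | F v | w F; F -> u u F' | v F''; F' -> eps | u; F'' -> u u | v

F has alternatives sharing prefix 'u u': factor to F → u u F' with F' → ε | u.
F has alternatives sharing prefix 'v': factor to F → v F'' with F'' → u u | v.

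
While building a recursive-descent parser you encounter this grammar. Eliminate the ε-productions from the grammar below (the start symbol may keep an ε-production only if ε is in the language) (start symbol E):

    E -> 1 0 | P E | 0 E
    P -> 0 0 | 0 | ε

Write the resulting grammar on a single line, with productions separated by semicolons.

Nullable set = {P}.
ε ∉ L(G), so no ε-production is kept.

E -> 1 0 | P E | 0 E; P -> 0 0 | 0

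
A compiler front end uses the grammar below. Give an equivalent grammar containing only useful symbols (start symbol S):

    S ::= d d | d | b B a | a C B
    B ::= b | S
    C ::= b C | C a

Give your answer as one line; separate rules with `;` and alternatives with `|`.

Generating nonterminals: {B, S}.
Reachable from S after that: {B, S}.
Removed useless symbols: {C} and every production mentioning them.

S ::= d d | d | b B a; B ::= b | S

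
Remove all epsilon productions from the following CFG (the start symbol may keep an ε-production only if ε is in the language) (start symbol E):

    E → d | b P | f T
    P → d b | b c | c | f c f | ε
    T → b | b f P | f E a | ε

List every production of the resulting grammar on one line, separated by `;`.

E → d | b P | b | f T | f; P → d b | b c | c | f c f; T → b | b f P | b f | f E a

The nullable symbols are {P, T}.
ε ∉ L(G), so no ε-production is kept.
Add the nullable-subset variants: E → b P gives b P | b. E → f T gives f T | f. T → b f P gives b f P | b f.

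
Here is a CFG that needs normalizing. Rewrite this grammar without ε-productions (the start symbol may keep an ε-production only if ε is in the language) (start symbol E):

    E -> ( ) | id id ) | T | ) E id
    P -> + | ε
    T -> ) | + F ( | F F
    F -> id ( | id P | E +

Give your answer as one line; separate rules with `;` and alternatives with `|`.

Nullable nonterminals: {P}.
ε ∉ L(G), so no ε-production is kept.
Add the nullable-subset variants: F → id P gives id P | id.

E -> ( ) | id id ) | T | ) E id; P -> +; T -> ) | + F ( | F F; F -> id ( | id P | id | E +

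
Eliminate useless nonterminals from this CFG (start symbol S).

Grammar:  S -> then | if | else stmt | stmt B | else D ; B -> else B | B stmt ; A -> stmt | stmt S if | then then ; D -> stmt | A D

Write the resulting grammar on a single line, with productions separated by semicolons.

S -> then | if | else stmt | else D; A -> stmt | stmt S if | then then; D -> stmt | A D

Generating nonterminals: {A, D, S}.
Reachable from S after that: {A, D, S}.
Removed useless symbols: {B} and every production mentioning them.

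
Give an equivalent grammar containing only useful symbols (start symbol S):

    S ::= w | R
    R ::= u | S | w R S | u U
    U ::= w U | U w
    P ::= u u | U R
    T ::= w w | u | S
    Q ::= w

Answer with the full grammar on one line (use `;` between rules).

Generating nonterminals: {P, Q, R, S, T}.
Reachable from S after that: {R, S}.
Removed useless symbols: {P, Q, T, U} and every production mentioning them.

S ::= w | R; R ::= u | S | w R S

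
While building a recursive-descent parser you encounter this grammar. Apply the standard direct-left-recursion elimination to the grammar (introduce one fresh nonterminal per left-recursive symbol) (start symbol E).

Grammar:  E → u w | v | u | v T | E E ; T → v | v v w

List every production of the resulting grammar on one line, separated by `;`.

Left recursion appears on E.
For E: α = {E}, β = {u w, v, u, v T}. Rewrite as E → β E' and E' → α E' | ε.

E → u w E' | v E' | u E' | v T E'; T → v | v v w; E' → E E' | ε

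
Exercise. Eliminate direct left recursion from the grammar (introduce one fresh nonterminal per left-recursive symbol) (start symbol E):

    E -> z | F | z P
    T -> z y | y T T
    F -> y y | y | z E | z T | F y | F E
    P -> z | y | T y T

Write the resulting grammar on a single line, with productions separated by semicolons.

Left recursion appears on F.
For F: α = {y, E}, β = {y y, y, z E, z T}. Rewrite as F → β F' and F' → α F' | ε.

E -> z | F | z P; T -> z y | y T T; F -> y y F' | y F' | z E F' | z T F'; P -> z | y | T y T; F' -> y F' | E F' | epsilon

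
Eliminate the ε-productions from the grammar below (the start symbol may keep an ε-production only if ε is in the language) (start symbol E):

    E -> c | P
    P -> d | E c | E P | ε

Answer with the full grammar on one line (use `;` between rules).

The nullable symbols are {E, P}.
ε ∈ L(G) since E is nullable, so keep E → ε.
Add the nullable-subset variants: P → E c gives E c | c. P → E P gives E P | E.

E -> c | P | ε; P -> d | E c | c | E P | E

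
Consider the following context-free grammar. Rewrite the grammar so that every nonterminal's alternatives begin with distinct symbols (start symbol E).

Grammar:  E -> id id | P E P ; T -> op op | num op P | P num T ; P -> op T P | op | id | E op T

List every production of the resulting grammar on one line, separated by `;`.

E -> id id | P E P; T -> op op | num op P | P num T; P -> id | E op T | op P'; P' -> T P | ε

P has alternatives sharing prefix 'op': factor to P → op P' with P' → T P | ε.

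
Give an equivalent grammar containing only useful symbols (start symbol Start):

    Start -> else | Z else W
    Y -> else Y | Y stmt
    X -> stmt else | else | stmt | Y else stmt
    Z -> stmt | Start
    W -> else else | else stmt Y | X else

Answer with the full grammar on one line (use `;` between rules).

Start -> else | Z else W; X -> stmt else | else | stmt; Z -> stmt | Start; W -> else else | X else

Generating nonterminals: {Start, W, X, Z}.
Reachable from Start after that: {Start, W, X, Z}.
Removed useless symbols: {Y} and every production mentioning them.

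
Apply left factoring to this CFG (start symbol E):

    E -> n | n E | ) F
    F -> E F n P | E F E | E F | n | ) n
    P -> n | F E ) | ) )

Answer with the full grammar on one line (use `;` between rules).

E -> ) F | n E'; F -> n | ) n | E F F'; P -> n | F E ) | ) ); E' -> ε | E; F' -> n P | E | ε

E has alternatives sharing prefix 'n': factor to E → n E' with E' → ε | E.
F has alternatives sharing prefix 'E F': factor to F → E F F' with F' → n P | E | ε.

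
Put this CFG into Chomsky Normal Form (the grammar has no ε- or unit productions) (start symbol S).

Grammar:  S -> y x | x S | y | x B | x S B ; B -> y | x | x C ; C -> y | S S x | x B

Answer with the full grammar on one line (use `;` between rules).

Introduce a nonterminal for each terminal appearing in a rule of length ≥ 2: X1 → y, X2 → x.
Binarize each right-hand side of length ≥ 3 by chaining fresh nonterminals (Y1, Y2, …): affected rules were S → X2 S B; C → S S X2.

S -> X1 X2 | X2 S | y | X2 B | X2 Y1; B -> y | x | X2 C; C -> y | S Y2 | X2 B; X1 -> y; X2 -> x; Y1 -> S B; Y2 -> S X2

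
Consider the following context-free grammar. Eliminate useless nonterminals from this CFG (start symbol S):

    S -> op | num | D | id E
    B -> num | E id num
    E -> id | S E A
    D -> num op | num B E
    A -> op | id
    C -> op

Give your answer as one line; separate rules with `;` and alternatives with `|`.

S -> op | num | D | id E; B -> num | E id num; E -> id | S E A; D -> num op | num B E; A -> op | id

Generating nonterminals: {A, B, C, D, E, S}.
Reachable from S after that: {A, B, D, E, S}.
Removed useless symbols: {C} and every production mentioning them.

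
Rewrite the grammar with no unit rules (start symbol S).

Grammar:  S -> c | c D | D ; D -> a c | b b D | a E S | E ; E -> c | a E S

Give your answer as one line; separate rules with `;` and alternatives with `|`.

Unit pairs: D ⇒* {E}; S ⇒* {D, E}.
For each unit pair (A, B), copy every non-unit production of B to A, then drop all unit productions.

S -> c | a E S | a c | b b D | c D; D -> c | a E S | a c | b b D; E -> c | a E S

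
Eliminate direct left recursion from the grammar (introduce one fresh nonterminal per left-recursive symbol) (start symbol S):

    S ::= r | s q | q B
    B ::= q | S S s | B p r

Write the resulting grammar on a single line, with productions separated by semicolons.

Left recursion appears on B.
For B: α = {p r}, β = {q, S S s}. Rewrite as B → β B' and B' → α B' | ε.

S ::= r | s q | q B; B ::= q B' | S S s B'; B' ::= p r B' | eps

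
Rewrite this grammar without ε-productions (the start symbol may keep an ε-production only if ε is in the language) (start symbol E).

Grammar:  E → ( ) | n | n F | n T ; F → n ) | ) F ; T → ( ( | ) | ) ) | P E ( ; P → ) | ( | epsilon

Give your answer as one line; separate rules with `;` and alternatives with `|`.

The nullable symbols are {P}.
ε ∉ L(G), so no ε-production is kept.
Expand every rule over subsets of its nullable positions: T → P E ( gives P E ( | E (.

E → ( ) | n | n F | n T; F → n ) | ) F; T → ( ( | ) | ) ) | P E ( | E (; P → ) | (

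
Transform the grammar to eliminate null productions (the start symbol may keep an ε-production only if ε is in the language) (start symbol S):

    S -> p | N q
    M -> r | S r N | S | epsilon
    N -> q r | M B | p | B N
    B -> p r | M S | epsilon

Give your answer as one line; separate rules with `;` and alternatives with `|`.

S -> p | N q | q; M -> r | S r N | S r | S; N -> q r | M B | M | B | p | B N; B -> p r | M S | S

Nullable set = {B, M, N}.
ε ∉ L(G), so no ε-production is kept.
Add the nullable-subset variants: S → N q gives N q | q. M → S r N gives S r N | S r. N → M B gives M B | M | B. B → M S gives M S | S.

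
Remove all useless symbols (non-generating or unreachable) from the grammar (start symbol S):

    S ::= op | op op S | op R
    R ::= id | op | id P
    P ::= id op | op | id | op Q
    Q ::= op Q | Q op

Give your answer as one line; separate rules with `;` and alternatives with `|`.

S ::= op | op op S | op R; R ::= id | op | id P; P ::= id op | op | id

Generating nonterminals: {P, R, S}.
Reachable from S after that: {P, R, S}.
Removed useless symbols: {Q} and every production mentioning them.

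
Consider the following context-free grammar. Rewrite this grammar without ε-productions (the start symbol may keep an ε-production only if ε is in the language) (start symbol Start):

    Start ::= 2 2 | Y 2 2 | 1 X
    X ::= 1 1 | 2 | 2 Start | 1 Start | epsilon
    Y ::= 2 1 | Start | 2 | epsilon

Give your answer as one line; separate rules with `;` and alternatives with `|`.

Start ::= 2 2 | Y 2 2 | 1 X | 1; X ::= 1 1 | 2 | 2 Start | 1 Start; Y ::= 2 1 | Start | 2

Nullable set = {X, Y}.
ε ∉ L(G), so no ε-production is kept.
Expand every rule over subsets of its nullable positions: Start → 1 X gives 1 X | 1.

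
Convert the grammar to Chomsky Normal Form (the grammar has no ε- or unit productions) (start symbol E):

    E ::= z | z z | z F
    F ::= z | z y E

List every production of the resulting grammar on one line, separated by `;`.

E ::= z | X1 X1 | X1 F; F ::= z | X1 Y1; X1 ::= z; X2 ::= y; Y1 ::= X2 E

Introduce a nonterminal for each terminal appearing in a rule of length ≥ 2: X1 → z, X2 → y.
Binarize each right-hand side of length ≥ 3 by chaining fresh nonterminals (Y1, Y2, …): affected rules were F → X1 X2 E.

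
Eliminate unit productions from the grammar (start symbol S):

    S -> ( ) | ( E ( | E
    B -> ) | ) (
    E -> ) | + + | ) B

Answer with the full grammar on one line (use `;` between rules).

S -> ) | + + | ) B | ( ) | ( E (; B -> ) | ) (; E -> ) | + + | ) B

Unit pairs: S ⇒* {E}.
For every A with A ⇒* B via unit rules, add B's non-unit alternatives to A; then delete every rule of the form X → Y.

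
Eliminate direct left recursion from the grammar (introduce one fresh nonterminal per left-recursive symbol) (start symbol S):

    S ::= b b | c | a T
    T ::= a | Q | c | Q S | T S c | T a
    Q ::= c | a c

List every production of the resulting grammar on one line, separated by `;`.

Left recursion appears on T.
For T: α = {S c, a}, β = {a, Q, c, Q S}. Rewrite as T → β T' and T' → α T' | ε.

S ::= b b | c | a T; T ::= a T' | Q T' | c T' | Q S T'; Q ::= c | a c; T' ::= S c T' | a T' | ε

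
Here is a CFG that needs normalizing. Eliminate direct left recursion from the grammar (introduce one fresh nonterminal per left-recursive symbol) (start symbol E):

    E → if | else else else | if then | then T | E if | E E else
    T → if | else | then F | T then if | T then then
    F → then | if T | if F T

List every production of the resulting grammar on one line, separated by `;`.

E → if E' | else else else E' | if then E' | then T E'; T → if T' | else T' | then F T'; F → then | if T | if F T; E' → if E' | E else E' | ε; T' → then if T' | then then T' | ε

E, T are directly left-recursive.
For E: α = {if, E else}, β = {if, else else else, if then, then T}. Rewrite as E → β E' and E' → α E' | ε.
For T: α = {then if, then then}, β = {if, else, then F}. Rewrite as T → β T' and T' → α T' | ε.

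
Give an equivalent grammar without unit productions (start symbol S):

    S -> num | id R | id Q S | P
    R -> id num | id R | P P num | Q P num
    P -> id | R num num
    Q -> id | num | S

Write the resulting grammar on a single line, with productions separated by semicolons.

Unit pairs: Q ⇒* {P, S}; S ⇒* {P}.
Replace each nonterminal's rules with the union of the non-unit rules of every nonterminal it unit-derives.

S -> num | id R | id Q S | id | R num num; R -> id num | id R | P P num | Q P num; P -> id | R num num; Q -> num | id R | id Q S | id | R num num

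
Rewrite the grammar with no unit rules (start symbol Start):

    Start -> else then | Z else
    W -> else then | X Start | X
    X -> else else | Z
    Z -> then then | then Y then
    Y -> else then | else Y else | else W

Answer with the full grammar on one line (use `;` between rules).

Start -> else then | Z else; W -> then then | then Y then | else else | else then | X Start; X -> then then | then Y then | else else; Z -> then then | then Y then; Y -> else then | else Y else | else W

Unit pairs: W ⇒* {X, Z}; X ⇒* {Z}.
For every A with A ⇒* B via unit rules, add B's non-unit alternatives to A; then delete every rule of the form X → Y.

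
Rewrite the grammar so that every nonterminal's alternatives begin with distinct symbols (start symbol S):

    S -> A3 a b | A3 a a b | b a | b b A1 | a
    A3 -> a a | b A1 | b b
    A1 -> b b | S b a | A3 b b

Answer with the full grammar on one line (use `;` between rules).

S -> a | A3 a S' | b S''; A3 -> a a | b A3'; A1 -> b b | S b a | A3 b b; S' -> b | a b; S'' -> a | b A1; A3' -> A1 | b

S has alternatives sharing prefix 'A3 a': factor to S → A3 a S' with S' → b | a b.
S has alternatives sharing prefix 'b': factor to S → b S'' with S'' → a | b A1.
A3 has alternatives sharing prefix 'b': factor to A3 → b A3' with A3' → A1 | b.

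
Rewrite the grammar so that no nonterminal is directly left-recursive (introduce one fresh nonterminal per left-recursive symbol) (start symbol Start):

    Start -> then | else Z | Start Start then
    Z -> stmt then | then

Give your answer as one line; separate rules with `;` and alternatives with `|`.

Start -> then Start1 | else Z Start1; Z -> stmt then | then; Start1 -> Start then Start1 | ε

Left recursion appears on Start.
For Start: α = {Start then}, β = {then, else Z}. Rewrite as Start → β Start1 and Start1 → α Start1 | ε.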